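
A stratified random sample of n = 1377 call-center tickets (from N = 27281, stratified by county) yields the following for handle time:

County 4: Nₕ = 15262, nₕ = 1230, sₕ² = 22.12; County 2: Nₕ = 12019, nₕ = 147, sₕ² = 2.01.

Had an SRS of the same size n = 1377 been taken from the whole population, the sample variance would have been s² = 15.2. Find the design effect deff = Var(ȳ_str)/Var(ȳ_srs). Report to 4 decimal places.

0.7438

Var(ȳ_str) = Σ Wₕ²(1−fₕ)sₕ²/nₕ with Wₕ = Nₕ/27281:
  County 4: (15262/27281)²·(1−1230/15262)·22.12/1230 = 0.005174763
  County 2: (12019/27281)²·(1−147/12019)·2.01/147 = 0.0026215031
  → Var(ȳ_str) = 0.0077962661.
Var(ȳ_srs) = (1 − 1377/27281)·15.2/1377 = 0.010481325.
deff = 0.0077962661 / 0.010481325 = 0.7438.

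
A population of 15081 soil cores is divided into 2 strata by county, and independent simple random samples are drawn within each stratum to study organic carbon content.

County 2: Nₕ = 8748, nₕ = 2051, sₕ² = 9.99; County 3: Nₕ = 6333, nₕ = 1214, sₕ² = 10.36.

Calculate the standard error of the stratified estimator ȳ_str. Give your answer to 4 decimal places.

Var(ȳ_str) = Σₕ Wₕ²(1 − fₕ)sₕ²/nₕ with Wₕ = Nₕ/N, N = 15081.
County 2: Wₕ = 0.58006763; term = 0.58006763²·(1 − 0.23445359)·9.99/2051 = 0.0012546674.
County 3: Wₕ = 0.41993237; term = 0.41993237²·(1 − 0.19169430)·10.36/1214 = 0.0012163972.
Sum = 0.0024710646.
SE = √(0.0024710646) = 0.0497.

0.0497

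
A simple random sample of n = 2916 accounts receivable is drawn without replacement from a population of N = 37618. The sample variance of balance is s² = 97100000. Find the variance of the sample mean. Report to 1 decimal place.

30717.8

Under SRS without replacement, Var(ȳ) = (1 − f)·s²/n with f = n/N = 2916/37618 = 0.07751608.
Var(ȳ) = (1 − 0.07751608)·97100000/2916 = 0.92248392·33299.04 = 30717.829.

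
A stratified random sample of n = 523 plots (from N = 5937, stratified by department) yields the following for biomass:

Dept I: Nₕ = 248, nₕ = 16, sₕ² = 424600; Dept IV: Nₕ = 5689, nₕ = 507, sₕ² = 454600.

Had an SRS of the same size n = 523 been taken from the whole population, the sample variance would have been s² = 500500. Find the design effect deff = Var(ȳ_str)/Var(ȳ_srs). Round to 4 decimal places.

0.9090

Var(ȳ_str) = Σ Wₕ²(1−fₕ)sₕ²/nₕ with Wₕ = Nₕ/5937:
  Dept I: (248/5937)²·(1−16/248)·424600/16 = 43.317719
  Dept IV: (5689/5937)²·(1−507/5689)·454600/507 = 749.92998
  → Var(ȳ_str) = 793.2477.
Var(ȳ_srs) = (1 − 523/5937)·500500/523 = 872.67713.
deff = 793.2477 / 872.67713 = 0.9090.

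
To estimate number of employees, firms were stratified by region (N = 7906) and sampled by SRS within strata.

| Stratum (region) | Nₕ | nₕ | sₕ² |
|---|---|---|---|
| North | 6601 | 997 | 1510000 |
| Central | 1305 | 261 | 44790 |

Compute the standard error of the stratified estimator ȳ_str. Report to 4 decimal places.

30.0015

Var(ȳ_str) = Σₕ Wₕ²(1 − fₕ)sₕ²/nₕ with Wₕ = Nₕ/N, N = 7906.
North: Wₕ = 0.83493549; term = 0.83493549²·(1 − 0.15103772)·1510000/997 = 896.34671.
Central: Wₕ = 0.16506451; term = 0.16506451²·(1 − 0.20000000)·44790/261 = 3.7405714.
Sum = 900.08728.
SE = √(900.08728) = 30.0015.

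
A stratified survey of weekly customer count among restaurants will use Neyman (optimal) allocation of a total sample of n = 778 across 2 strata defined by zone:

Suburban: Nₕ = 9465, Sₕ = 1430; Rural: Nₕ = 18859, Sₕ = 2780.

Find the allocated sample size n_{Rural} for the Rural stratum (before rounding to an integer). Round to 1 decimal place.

618.4

Neyman allocation: nₕ = n·NₕSₕ / Σⱼ NⱼSⱼ.
Σ NⱼSⱼ = 9465·1430 + 18859·2780 = 6.596297 × 10^7.
n_{Rural} = 778·18859·2780 / (6.596297 × 10^7) = 618.4.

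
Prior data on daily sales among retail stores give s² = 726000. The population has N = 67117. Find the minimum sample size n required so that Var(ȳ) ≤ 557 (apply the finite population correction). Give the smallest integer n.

1279

Without fpc, n₀ = s²/D = 726000/557 = 1303.4111.
With fpc, (1 − n/N)·s²/n ≤ D requires n ≥ n₀/(1 + n₀/N) = 1303.4111/(1 + 1303.4111/67117) = 1278.5811.
Rounding up, n = 1279.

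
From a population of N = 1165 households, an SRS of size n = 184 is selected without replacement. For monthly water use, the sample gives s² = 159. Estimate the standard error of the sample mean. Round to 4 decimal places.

Under SRS without replacement, Var(ȳ) = (1 − f)·s²/n with f = n/N = 184/1165 = 0.15793991.
Var(ȳ) = (1 − 0.15793991)·159/184 = 0.84206009·0.86413043 = 0.72764975.
SE(ȳ) = √(0.72764975) = 0.8530.

0.8530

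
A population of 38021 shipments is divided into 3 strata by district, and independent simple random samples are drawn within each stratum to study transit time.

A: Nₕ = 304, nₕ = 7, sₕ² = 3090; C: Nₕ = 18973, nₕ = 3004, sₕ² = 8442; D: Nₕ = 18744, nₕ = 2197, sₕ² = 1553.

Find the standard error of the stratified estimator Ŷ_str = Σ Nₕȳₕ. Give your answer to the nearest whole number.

33325

Var(Ŷ_str) = Σₕ Nₕ²(1 − fₕ)sₕ²/nₕ.
A: 304²·(1 − 7/304)·3090/7 = 3.9855703 × 10^7.
C: 18973²·(1 − 3004/18973)·8442/3004 = 8.5144999 × 10^8.
D: 18744²·(1 − 2197/18744)·1553/2197 = 2.1924159 × 10^8.
Sum = 1.1105473 × 10^9.
SE = √(1.1105473 × 10^9) = 33325.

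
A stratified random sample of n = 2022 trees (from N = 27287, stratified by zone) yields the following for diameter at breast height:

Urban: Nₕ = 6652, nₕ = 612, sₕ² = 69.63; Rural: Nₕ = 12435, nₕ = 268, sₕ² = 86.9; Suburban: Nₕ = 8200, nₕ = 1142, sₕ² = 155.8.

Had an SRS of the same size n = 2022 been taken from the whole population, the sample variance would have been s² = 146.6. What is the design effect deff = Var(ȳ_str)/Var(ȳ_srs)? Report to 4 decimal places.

Var(ȳ_str) = Σ Wₕ²(1−fₕ)sₕ²/nₕ with Wₕ = Nₕ/27287:
  Urban: (6652/27287)²·(1−612/6652)·69.63/612 = 0.0061393525
  Rural: (12435/27287)²·(1−268/12435)·86.9/268 = 0.06588745
  Suburban: (8200/27287)²·(1−1142/8200)·155.8/1142 = 0.01060438
  → Var(ȳ_str) = 0.082631183.
Var(ȳ_srs) = (1 − 2022/27287)·146.6/2022 = 0.067129951.
deff = 0.082631183 / 0.067129951 = 1.2309.

1.2309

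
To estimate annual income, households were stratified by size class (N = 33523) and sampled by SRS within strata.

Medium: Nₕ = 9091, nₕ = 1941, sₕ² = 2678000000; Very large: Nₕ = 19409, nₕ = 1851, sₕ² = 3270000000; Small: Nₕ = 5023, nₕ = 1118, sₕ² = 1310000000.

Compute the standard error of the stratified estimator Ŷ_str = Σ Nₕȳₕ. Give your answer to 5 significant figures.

Var(Ŷ_str) = Σₕ Nₕ²(1 − fₕ)sₕ²/nₕ.
Medium: 9091²·(1 − 1941/9091)·2678000000/1941 = 8.9681474 × 10^13.
Very large: 19409²·(1 − 1851/19409)·3270000000/1851 = 6.0203195 × 10^14.
Small: 5023²·(1 − 1118/5023)·1310000000/1118 = 2.298337 × 10^13.
Sum = 7.1469679 × 10^14.
SE = √(7.1469679 × 10^14) = 2.6734 × 10^7.

2.6734 × 10^7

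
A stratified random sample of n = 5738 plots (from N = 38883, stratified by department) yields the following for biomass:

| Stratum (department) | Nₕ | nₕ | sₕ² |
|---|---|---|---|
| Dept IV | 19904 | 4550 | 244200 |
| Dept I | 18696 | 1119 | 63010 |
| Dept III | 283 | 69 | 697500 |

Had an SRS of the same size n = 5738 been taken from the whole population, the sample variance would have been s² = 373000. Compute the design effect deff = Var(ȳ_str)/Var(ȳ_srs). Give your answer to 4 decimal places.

0.4240

Var(ȳ_str) = Σ Wₕ²(1−fₕ)sₕ²/nₕ with Wₕ = Nₕ/38883:
  Dept IV: (19904/38883)²·(1−4550/19904)·244200/4550 = 10.848673
  Dept I: (18696/38883)²·(1−1119/18696)·63010/1119 = 12.239208
  Dept III: (283/38883)²·(1−69/283)·697500/69 = 0.40492613
  → Var(ȳ_str) = 23.492807.
Var(ȳ_srs) = (1 − 5738/38883)·373000/5738 = 55.412347.
deff = 23.492807 / 55.412347 = 0.4240.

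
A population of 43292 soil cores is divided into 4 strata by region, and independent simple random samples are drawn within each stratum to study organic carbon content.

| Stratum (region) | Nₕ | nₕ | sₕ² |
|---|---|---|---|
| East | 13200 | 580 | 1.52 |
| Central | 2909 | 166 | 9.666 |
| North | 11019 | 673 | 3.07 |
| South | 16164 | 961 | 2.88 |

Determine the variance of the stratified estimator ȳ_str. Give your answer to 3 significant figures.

0.00115

Var(ȳ_str) = Σₕ Wₕ²(1 − fₕ)sₕ²/nₕ with Wₕ = Nₕ/N, N = 43292.
East: Wₕ = 0.30490622; term = 0.30490622²·(1 − 0.04393939)·1.52/580 = 2.3293437 × 10^-4.
Central: Wₕ = 0.06719486; term = 0.06719486²·(1 − 0.05706428)·9.666/166 = 2.4790936 × 10^-4.
North: Wₕ = 0.25452740; term = 0.25452740²·(1 − 0.06107632)·3.07/673 = 2.7747424 × 10^-4.
South: Wₕ = 0.37337152; term = 0.37337152²·(1 − 0.05945311)·2.88/961 = 3.9294515 × 10^-4.
Sum = 0.0011512631.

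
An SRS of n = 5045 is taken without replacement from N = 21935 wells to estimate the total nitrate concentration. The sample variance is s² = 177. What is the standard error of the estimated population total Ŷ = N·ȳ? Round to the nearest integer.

Var(Ŷ) = N²·Var(ȳ) = N²·(1 − n/N)·s²/n.
f = 5045/21935 = 0.22999772; Var(ȳ) = 0.77000228·177/5045 = 0.027014946.
Var(Ŷ) = 21935² · 0.027014946 = 1.2998085 × 10^7.
SE(Ŷ) = √(1.2998085 × 10^7) = 3605.

3605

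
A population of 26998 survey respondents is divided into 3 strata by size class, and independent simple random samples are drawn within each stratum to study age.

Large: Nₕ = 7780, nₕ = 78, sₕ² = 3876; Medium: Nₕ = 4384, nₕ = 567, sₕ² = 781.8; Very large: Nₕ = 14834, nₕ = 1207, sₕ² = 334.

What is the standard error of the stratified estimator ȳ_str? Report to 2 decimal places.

Var(ȳ_str) = Σₕ Wₕ²(1 − fₕ)sₕ²/nₕ with Wₕ = Nₕ/N, N = 26998.
Large: Wₕ = 0.28816949; term = 0.28816949²·(1 − 0.01002571)·3876/78 = 4.0851602.
Medium: Wₕ = 0.16238240; term = 0.16238240²·(1 − 0.12933394)·781.8/567 = 0.031654986.
Very large: Wₕ = 0.54944811; term = 0.54944811²·(1 − 0.08136713)·334/1207 = 0.076742252.
Sum = 4.1935574.
SE = √(4.1935574) = 2.05.

2.05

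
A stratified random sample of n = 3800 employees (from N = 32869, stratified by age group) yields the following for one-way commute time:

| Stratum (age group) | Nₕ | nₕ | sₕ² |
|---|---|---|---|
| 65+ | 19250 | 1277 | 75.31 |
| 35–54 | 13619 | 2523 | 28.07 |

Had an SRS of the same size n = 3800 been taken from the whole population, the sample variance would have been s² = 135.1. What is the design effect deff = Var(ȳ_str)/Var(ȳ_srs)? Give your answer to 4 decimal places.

0.6501

Var(ȳ_str) = Σ Wₕ²(1−fₕ)sₕ²/nₕ with Wₕ = Nₕ/32869:
  65+: (19250/32869)²·(1−1277/19250)·75.31/1277 = 0.018886004
  35–54: (13619/32869)²·(1−2523/13619)·28.07/2523 = 0.0015561944
  → Var(ȳ_str) = 0.020442198.
Var(ȳ_srs) = (1 − 3800/32869)·135.1/3800 = 0.031442376.
deff = 0.020442198 / 0.031442376 = 0.6501.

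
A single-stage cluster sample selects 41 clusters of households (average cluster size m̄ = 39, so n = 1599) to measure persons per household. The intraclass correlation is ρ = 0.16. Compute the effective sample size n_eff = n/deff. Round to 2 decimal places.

225.85

deff = 1 + (39 − 1)·0.16 = 1 + 6.08 = 7.08.
n_eff = 1599 / 7.08 = 225.85.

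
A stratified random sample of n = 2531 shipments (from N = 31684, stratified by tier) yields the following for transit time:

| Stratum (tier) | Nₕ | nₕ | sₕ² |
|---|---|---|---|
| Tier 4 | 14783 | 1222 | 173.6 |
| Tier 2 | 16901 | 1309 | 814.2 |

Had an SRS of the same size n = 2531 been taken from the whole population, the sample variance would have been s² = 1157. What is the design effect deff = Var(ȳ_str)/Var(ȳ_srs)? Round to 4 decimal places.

0.4556

Var(ȳ_str) = Σ Wₕ²(1−fₕ)sₕ²/nₕ with Wₕ = Nₕ/31684:
  Tier 4: (14783/31684)²·(1−1222/14783)·173.6/1222 = 0.028369573
  Tier 2: (16901/31684)²·(1−1309/16901)·814.2/1309 = 0.16327725
  → Var(ȳ_str) = 0.19164682.
Var(ȳ_srs) = (1 − 2531/31684)·1157/2531 = 0.42061471.
deff = 0.19164682 / 0.42061471 = 0.4556.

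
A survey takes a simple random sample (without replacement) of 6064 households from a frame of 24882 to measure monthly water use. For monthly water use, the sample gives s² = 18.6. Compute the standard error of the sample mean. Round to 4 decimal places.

0.0482

Under SRS without replacement, Var(ȳ) = (1 − f)·s²/n with f = n/N = 6064/24882 = 0.24371031.
Var(ȳ) = (1 − 0.24371031)·18.6/6064 = 0.75628969·0.0030672823 = 0.002319754.
SE(ȳ) = √(0.002319754) = 0.0482.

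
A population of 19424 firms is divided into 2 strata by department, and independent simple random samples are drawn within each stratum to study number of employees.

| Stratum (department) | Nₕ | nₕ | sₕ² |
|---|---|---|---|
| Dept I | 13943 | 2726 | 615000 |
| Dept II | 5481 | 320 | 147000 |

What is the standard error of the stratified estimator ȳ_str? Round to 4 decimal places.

Var(ȳ_str) = Σₕ Wₕ²(1 − fₕ)sₕ²/nₕ with Wₕ = Nₕ/N, N = 19424.
Dept I: Wₕ = 0.71782331; term = 0.71782331²·(1 − 0.19551029)·615000/2726 = 93.520081.
Dept II: Wₕ = 0.28217669; term = 0.28217669²·(1 − 0.05838351)·147000/320 = 34.441629.
Sum = 127.96171.
SE = √(127.96171) = 11.3120.

11.3120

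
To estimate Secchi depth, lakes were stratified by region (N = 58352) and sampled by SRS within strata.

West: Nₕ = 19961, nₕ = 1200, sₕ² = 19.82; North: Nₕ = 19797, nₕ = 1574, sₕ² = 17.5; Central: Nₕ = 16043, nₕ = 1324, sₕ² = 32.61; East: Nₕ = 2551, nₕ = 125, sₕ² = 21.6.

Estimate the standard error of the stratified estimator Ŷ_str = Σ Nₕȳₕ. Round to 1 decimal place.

Var(Ŷ_str) = Σₕ Nₕ²(1 − fₕ)sₕ²/nₕ.
West: 19961²·(1 − 1200/19961)·19.82/1200 = 6.1852988 × 10^6.
North: 19797²·(1 − 1574/19797)·17.5/1574 = 4.0109992 × 10^6.
Central: 16043²·(1 − 1324/16043)·32.61/1324 = 5.8160309 × 10^6.
East: 2551²·(1 − 125/2551)·21.6/125 = 1.0694119 × 10^6.
Sum = 1.7081741 × 10^7.
SE = √(1.7081741 × 10^7) = 4133.0.

4133.0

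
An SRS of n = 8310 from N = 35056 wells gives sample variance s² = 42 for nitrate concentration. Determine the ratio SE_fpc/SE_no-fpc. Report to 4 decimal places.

0.8735

f = n/N = 8310/35056 = 0.23704929.
SE_no-fpc = √(s²/n) = 0.071092557; SE_fpc = √((1−f)s²/n) = 0.062097251.
Ratio = √(1−f) = 0.87347050.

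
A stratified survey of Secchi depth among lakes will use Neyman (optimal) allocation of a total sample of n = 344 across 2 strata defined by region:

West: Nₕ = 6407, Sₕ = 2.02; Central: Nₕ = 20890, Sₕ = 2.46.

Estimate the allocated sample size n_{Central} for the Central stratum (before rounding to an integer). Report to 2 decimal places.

Neyman allocation: nₕ = n·NₕSₕ / Σⱼ NⱼSⱼ.
Σ NⱼSⱼ = 6407·2.02 + 20890·2.46 = 64331.54.
n_{Central} = 344·20890·2.46 / 64331.54 = 274.79.

274.79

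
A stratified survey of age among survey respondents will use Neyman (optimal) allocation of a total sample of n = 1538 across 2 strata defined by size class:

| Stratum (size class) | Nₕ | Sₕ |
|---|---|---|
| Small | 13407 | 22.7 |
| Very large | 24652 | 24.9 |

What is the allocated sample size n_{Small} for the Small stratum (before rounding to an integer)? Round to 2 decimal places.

Neyman allocation: nₕ = n·NₕSₕ / Σⱼ NⱼSⱼ.
Σ NⱼSⱼ = 13407·22.7 + 24652·24.9 = 918173.7.
n_{Small} = 1538·13407·22.7 / 918173.7 = 509.79.

509.79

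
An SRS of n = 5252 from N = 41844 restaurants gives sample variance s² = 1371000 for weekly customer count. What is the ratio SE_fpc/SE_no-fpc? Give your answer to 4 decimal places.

f = n/N = 5252/41844 = 0.12551381.
SE_no-fpc = √(s²/n) = 16.156838; SE_fpc = √((1−f)s²/n) = 15.1089.
Ratio = √(1−f) = 0.93513966.

0.9351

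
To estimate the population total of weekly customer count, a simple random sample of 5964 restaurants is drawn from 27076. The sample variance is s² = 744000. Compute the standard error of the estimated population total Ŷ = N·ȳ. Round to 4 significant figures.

267000

Var(Ŷ) = N²·Var(ȳ) = N²·(1 − n/N)·s²/n.
f = 5964/27076 = 0.22026887; Var(ȳ) = 0.77973113·744000/5964 = 97.270281.
Var(Ŷ) = 27076² · 97.270281 = 7.1309794 × 10^10.
SE(Ŷ) = √(7.1309794 × 10^10) = 267000.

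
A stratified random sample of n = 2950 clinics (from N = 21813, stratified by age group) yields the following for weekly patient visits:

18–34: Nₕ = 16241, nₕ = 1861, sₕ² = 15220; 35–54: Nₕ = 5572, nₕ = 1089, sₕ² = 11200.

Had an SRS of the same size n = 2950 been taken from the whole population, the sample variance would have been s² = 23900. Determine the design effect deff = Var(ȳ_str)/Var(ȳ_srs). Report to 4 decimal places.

Var(ȳ_str) = Σ Wₕ²(1−fₕ)sₕ²/nₕ with Wₕ = Nₕ/21813:
  18–34: (16241/21813)²·(1−1861/16241)·15220/1861 = 4.0142936
  35–54: (5572/21813)²·(1−1089/5572)·11200/1089 = 0.53993215
  → Var(ȳ_str) = 4.5542258.
Var(ȳ_srs) = (1 − 2950/21813)·23900/2950 = 7.006018.
deff = 4.5542258 / 7.006018 = 0.6500.

0.6500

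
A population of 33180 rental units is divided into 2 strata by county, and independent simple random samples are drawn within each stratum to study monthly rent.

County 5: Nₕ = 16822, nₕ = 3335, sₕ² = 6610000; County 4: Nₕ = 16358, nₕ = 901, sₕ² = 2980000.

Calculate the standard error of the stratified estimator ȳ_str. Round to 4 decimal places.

Var(ȳ_str) = Σₕ Wₕ²(1 − fₕ)sₕ²/nₕ with Wₕ = Nₕ/N, N = 33180.
County 5: Wₕ = 0.50699216; term = 0.50699216²·(1 − 0.19825229)·6610000/3335 = 408.45653.
County 4: Wₕ = 0.49300784; term = 0.49300784²·(1 − 0.05508008)·2980000/901 = 759.61603.
Sum = 1168.0726.
SE = √(1168.0726) = 34.1771.

34.1771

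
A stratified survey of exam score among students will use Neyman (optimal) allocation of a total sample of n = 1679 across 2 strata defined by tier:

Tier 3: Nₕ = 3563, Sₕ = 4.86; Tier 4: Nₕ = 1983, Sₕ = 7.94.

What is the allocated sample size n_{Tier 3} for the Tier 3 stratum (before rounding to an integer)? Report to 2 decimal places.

Neyman allocation: nₕ = n·NₕSₕ / Σⱼ NⱼSⱼ.
Σ NⱼSⱼ = 3563·4.86 + 1983·7.94 = 33061.2.
n_{Tier 3} = 1679·3563·4.86 / 33061.2 = 879.40.

879.40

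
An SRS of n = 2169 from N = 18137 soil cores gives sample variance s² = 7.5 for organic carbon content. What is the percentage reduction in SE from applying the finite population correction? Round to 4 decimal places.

f = n/N = 2169/18137 = 0.11958979.
SE_no-fpc = √(s²/n) = 0.058803186; SE_fpc = √((1−f)s²/n) = 0.055175133.
Ratio = √(1−f) = 0.93830177. Reduction = 100·(1 − 0.93830177) = 6.1698%.

6.1698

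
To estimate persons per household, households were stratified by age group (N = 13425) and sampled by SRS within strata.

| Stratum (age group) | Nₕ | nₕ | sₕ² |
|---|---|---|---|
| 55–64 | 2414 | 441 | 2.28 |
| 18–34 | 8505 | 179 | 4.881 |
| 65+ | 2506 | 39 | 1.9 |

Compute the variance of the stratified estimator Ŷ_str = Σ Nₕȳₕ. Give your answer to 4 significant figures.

2.257 × 10^6

Var(Ŷ_str) = Σₕ Nₕ²(1 − fₕ)sₕ²/nₕ.
55–64: 2414²·(1 − 441/2414)·2.28/441 = 24624.114.
18–34: 8505²·(1 − 179/8505)·4.881/179 = 1.9309299 × 10^6.
65+: 2506²·(1 − 39/2506)·1.9/39 = 301189.07.
Sum = 2.2567431 × 10^6.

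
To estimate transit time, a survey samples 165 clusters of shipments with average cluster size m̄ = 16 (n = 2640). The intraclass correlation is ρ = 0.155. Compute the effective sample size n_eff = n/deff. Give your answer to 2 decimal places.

793.98

deff = 1 + (16 − 1)·0.155 = 1 + 2.325 = 3.325.
n_eff = 2640 / 3.325 = 793.98.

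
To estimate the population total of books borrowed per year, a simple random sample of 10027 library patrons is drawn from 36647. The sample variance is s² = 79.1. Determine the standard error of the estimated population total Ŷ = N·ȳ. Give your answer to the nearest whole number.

2774

Var(Ŷ) = N²·Var(ȳ) = N²·(1 − n/N)·s²/n.
f = 10027/36647 = 0.27361039; Var(ȳ) = 0.72638961·79.1/10027 = 0.0057302701.
Var(Ŷ) = 36647² · 0.0057302701 = 7.6957677 × 10^6.
SE(Ŷ) = √(7.6957677 × 10^6) = 2774.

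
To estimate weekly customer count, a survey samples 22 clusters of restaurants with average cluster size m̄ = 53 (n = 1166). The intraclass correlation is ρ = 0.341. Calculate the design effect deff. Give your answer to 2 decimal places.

deff = 1 + (53 − 1)·0.341 = 1 + 17.732 = 18.732.

18.73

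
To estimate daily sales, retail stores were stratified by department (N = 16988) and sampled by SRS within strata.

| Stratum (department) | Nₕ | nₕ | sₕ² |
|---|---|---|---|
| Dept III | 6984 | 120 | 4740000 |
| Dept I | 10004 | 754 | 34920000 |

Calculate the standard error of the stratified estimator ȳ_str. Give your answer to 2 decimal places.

Var(ȳ_str) = Σₕ Wₕ²(1 − fₕ)sₕ²/nₕ with Wₕ = Nₕ/N, N = 16988.
Dept III: Wₕ = 0.41111373; term = 0.41111373²·(1 − 0.01718213)·4740000/120 = 6561.3635.
Dept I: Wₕ = 0.58888627; term = 0.58888627²·(1 − 0.07536985)·34920000/754 = 14850.251.
Sum = 21411.615.
SE = √(21411.615) = 146.33.

146.33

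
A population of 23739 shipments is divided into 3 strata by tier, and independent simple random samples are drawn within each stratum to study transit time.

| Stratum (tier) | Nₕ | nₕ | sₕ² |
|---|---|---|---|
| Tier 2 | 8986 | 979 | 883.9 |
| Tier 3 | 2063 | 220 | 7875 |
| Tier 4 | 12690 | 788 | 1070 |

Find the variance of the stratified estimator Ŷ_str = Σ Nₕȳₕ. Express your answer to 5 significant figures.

Var(Ŷ_str) = Σₕ Nₕ²(1 − fₕ)sₕ²/nₕ.
Tier 2: 8986²·(1 − 979/8986)·883.9/979 = 6.4961596 × 10^7.
Tier 3: 2063²·(1 − 220/2063)·7875/220 = 1.3609822 × 10^8.
Tier 4: 12690²·(1 − 788/12690)·1070/788 = 2.0508747 × 10^8.
Sum = 4.0614729 × 10^8.

4.0615 × 10^8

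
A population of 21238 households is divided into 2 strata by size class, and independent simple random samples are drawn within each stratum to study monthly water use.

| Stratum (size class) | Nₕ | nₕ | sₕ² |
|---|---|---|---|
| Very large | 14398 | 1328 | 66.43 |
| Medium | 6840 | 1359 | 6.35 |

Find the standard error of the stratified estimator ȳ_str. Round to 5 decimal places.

Var(ȳ_str) = Σₕ Wₕ²(1 − fₕ)sₕ²/nₕ with Wₕ = Nₕ/N, N = 21238.
Very large: Wₕ = 0.67793578; term = 0.67793578²·(1 − 0.09223503)·66.43/1328 = 0.020869724.
Medium: Wₕ = 0.32206422; term = 0.32206422²·(1 − 0.19868421)·6.35/1359 = 3.8836755 × 10^-4.
Sum = 0.021258092.
SE = √(0.021258092) = 0.14580.

0.14580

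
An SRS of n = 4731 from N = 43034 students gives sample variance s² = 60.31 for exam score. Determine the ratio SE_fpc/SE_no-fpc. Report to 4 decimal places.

0.9434

f = n/N = 4731/43034 = 0.10993633.
SE_no-fpc = √(s²/n) = 0.1129063; SE_fpc = √((1−f)s²/n) = 0.1065194.
Ratio = √(1−f) = 0.94343186.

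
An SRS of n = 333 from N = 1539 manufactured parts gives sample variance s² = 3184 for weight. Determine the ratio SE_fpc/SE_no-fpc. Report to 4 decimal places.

f = n/N = 333/1539 = 0.21637427.
SE_no-fpc = √(s²/n) = 3.0921775; SE_fpc = √((1−f)s²/n) = 2.7372771.
Ratio = √(1−f) = 0.88522637.

0.8852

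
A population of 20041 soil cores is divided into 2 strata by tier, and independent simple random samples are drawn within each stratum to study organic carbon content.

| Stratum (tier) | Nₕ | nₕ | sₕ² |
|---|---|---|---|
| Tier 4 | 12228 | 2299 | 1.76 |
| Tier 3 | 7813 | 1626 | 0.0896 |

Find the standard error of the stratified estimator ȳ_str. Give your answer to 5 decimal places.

Var(ȳ_str) = Σₕ Wₕ²(1 − fₕ)sₕ²/nₕ with Wₕ = Nₕ/N, N = 20041.
Tier 4: Wₕ = 0.61014919; term = 0.61014919²·(1 − 0.18801112)·1.76/2299 = 2.3141732 × 10^-4.
Tier 3: Wₕ = 0.38985081; term = 0.38985081²·(1 − 0.20811468)·0.0896/1626 = 6.6320323 × 10^-6.
Sum = 2.3804935 × 10^-4.
SE = √(2.3804935 × 10^-4) = 0.01543.

0.01543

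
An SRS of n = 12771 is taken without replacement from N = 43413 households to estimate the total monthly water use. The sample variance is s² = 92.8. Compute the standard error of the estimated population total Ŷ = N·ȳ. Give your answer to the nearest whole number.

Var(Ŷ) = N²·Var(ȳ) = N²·(1 − n/N)·s²/n.
f = 12771/43413 = 0.29417456; Var(ȳ) = 0.70582544·92.8/12771 = 0.0051288545.
Var(Ŷ) = 43413² · 0.0051288545 = 9.6662934 × 10^6.
SE(Ŷ) = √(9.6662934 × 10^6) = 3109.

3109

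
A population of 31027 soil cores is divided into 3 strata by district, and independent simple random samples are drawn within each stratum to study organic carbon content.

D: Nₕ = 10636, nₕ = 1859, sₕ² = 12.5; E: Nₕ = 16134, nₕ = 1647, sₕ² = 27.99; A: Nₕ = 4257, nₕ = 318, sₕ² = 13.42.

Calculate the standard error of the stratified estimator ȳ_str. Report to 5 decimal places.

0.07425

Var(ȳ_str) = Σₕ Wₕ²(1 − fₕ)sₕ²/nₕ with Wₕ = Nₕ/N, N = 31027.
D: Wₕ = 0.34279821; term = 0.34279821²·(1 − 0.17478375)·12.5/1859 = 6.5204186 × 10^-4.
E: Wₕ = 0.51999871; term = 0.51999871²·(1 − 0.10208256)·27.99/1647 = 0.0041261997.
A: Wₕ = 0.13720308; term = 0.13720308²·(1 − 0.07470049)·13.42/318 = 7.3508144 × 10^-4.
Sum = 0.005513323.
SE = √(0.005513323) = 0.07425.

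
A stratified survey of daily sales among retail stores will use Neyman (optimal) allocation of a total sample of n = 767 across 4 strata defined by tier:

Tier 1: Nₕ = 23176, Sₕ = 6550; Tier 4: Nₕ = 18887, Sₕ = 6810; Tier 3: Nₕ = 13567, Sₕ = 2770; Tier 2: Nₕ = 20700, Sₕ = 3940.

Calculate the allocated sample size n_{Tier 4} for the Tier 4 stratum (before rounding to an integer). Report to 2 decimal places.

Neyman allocation: nₕ = n·NₕSₕ / Σⱼ NⱼSⱼ.
Σ NⱼSⱼ = 23176·6550 + 18887·6810 + 13567·2770 + 20700·3940 = 3.9956186 × 10^8.
n_{Tier 4} = 767·18887·6810 / (3.9956186 × 10^8) = 246.90.

246.90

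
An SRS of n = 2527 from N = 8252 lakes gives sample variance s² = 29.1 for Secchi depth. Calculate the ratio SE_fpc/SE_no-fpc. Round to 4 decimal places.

0.8329

f = n/N = 2527/8252 = 0.30622879.
SE_no-fpc = √(s²/n) = 0.10731091; SE_fpc = √((1−f)s²/n) = 0.0893824.
Ratio = √(1−f) = 0.83292929.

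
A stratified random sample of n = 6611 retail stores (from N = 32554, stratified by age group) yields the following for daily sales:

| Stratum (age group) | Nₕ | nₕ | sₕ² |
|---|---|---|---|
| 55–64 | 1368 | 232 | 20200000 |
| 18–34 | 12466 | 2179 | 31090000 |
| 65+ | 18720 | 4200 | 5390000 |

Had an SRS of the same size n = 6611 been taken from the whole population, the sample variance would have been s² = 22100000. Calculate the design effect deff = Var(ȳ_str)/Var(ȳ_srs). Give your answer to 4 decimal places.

Var(ȳ_str) = Σ Wₕ²(1−fₕ)sₕ²/nₕ with Wₕ = Nₕ/32554:
  55–64: (1368/32554)²·(1−232/1368)·20200000/232 = 127.67889
  18–34: (12466/32554)²·(1−2179/12466)·31090000/2179 = 1726.5161
  65+: (18720/32554)²·(1−4200/18720)·5390000/4200 = 329.15709
  → Var(ȳ_str) = 2183.3521.
Var(ȳ_srs) = (1 − 6611/32554)·22100000/6611 = 2664.0413.
deff = 2183.3521 / 2664.0413 = 0.8196.

0.8196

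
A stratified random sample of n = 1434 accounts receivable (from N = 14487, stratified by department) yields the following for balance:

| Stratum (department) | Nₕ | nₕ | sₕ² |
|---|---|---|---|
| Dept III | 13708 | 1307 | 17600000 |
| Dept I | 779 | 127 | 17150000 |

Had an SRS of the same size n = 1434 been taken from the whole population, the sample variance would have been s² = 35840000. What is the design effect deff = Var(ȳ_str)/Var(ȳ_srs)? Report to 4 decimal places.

0.4989

Var(ȳ_str) = Σ Wₕ²(1−fₕ)sₕ²/nₕ with Wₕ = Nₕ/14487:
  Dept III: (13708/14487)²·(1−1307/13708)·17600000/1307 = 10907.142
  Dept I: (779/14487)²·(1−127/779)·17150000/127 = 326.80488
  → Var(ȳ_str) = 11233.947.
Var(ȳ_srs) = (1 − 1434/14487)·35840000/1434 = 22519.084.
deff = 11233.947 / 22519.084 = 0.4989.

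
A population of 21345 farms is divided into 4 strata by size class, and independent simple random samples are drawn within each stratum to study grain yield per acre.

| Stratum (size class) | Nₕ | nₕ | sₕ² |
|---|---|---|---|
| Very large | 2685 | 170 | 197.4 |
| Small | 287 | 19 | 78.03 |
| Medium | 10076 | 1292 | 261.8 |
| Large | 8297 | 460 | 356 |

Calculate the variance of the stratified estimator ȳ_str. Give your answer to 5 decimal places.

Var(ȳ_str) = Σₕ Wₕ²(1 − fₕ)sₕ²/nₕ with Wₕ = Nₕ/N, N = 21345.
Very large: Wₕ = 0.12579058; term = 0.12579058²·(1 − 0.06331471)·197.4/170 = 0.01721029.
Small: Wₕ = 0.01344577; term = 0.01344577²·(1 − 0.06620209)·78.03/19 = 6.9331784 × 10^-4.
Medium: Wₕ = 0.47205435; term = 0.47205435²·(1 − 0.12822549)·261.8/1292 = 0.039363644.
Large: Wₕ = 0.38870930; term = 0.38870930²·(1 − 0.05544173)·356/460 = 0.11045129.
Sum = 0.16771854.

0.16772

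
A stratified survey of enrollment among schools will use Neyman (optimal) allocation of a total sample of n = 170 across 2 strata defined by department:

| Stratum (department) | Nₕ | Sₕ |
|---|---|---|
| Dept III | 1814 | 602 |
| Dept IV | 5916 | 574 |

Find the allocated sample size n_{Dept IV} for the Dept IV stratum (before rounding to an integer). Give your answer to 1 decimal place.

Neyman allocation: nₕ = n·NₕSₕ / Σⱼ NⱼSⱼ.
Σ NⱼSⱼ = 1814·602 + 5916·574 = 4.487812 × 10^6.
n_{Dept IV} = 170·5916·574 / (4.487812 × 10^6) = 128.6.

128.6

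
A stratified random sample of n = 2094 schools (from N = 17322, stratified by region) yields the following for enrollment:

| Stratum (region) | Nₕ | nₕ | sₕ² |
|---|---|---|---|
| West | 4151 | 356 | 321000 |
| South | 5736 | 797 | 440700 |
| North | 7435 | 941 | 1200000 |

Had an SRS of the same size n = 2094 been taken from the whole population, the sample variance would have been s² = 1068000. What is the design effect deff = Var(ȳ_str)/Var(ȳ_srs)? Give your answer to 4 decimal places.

0.6797

Var(ȳ_str) = Σ Wₕ²(1−fₕ)sₕ²/nₕ with Wₕ = Nₕ/17322:
  West: (4151/17322)²·(1−356/4151)·321000/356 = 47.33948
  South: (5736/17322)²·(1−797/5736)·440700/797 = 52.207973
  North: (7435/17322)²·(1−941/7435)·1200000/941 = 205.20541
  → Var(ȳ_str) = 304.75286.
Var(ȳ_srs) = (1 − 2094/17322)·1068000/2094 = 448.37296.
deff = 304.75286 / 448.37296 = 0.6797.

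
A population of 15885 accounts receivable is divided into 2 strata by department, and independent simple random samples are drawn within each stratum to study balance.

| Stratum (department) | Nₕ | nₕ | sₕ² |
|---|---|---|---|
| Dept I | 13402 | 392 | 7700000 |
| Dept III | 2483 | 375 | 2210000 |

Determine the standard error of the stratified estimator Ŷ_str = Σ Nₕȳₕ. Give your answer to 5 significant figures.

1.8590 × 10^6

Var(Ŷ_str) = Σₕ Nₕ²(1 − fₕ)sₕ²/nₕ.
Dept I: 13402²·(1 − 392/13402)·7700000/392 = 3.424929 × 10^12.
Dept III: 2483²·(1 − 375/2483)·2210000/375 = 3.0846673 × 10^10.
Sum = 3.4557757 × 10^12.
SE = √(3.4557757 × 10^12) = 1.8590 × 10^6.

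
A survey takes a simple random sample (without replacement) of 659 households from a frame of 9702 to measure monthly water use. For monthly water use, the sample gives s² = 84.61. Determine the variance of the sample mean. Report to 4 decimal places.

0.1197

Under SRS without replacement, Var(ȳ) = (1 − f)·s²/n with f = n/N = 659/9702 = 0.06792414.
Var(ȳ) = (1 − 0.06792414)·84.61/659 = 0.93207586·0.1283915 = 0.11967062.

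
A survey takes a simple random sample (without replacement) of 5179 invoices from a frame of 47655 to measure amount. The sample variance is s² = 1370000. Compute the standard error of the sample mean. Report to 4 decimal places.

15.3552

Under SRS without replacement, Var(ȳ) = (1 − f)·s²/n with f = n/N = 5179/47655 = 0.10867695.
Var(ȳ) = (1 − 0.10867695)·1370000/5179 = 0.89132305·264.52983 = 235.78154.
SE(ȳ) = √(235.78154) = 15.3552.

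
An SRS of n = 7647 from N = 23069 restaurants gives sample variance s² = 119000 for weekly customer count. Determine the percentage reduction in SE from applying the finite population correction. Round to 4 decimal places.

18.2372

f = n/N = 7647/23069 = 0.33148381.
SE_no-fpc = √(s²/n) = 3.9448268; SE_fpc = √((1−f)s²/n) = 3.2254024.
Ratio = √(1−f) = 0.81762839. Reduction = 100·(1 − 0.81762839) = 18.2372%.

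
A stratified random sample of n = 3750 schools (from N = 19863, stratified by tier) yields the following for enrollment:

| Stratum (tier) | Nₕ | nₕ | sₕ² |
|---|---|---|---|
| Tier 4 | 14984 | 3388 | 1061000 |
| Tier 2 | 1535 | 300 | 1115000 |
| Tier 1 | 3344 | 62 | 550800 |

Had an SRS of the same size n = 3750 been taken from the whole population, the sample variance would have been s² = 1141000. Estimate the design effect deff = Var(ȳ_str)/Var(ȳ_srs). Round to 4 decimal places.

Var(ȳ_str) = Σ Wₕ²(1−fₕ)sₕ²/nₕ with Wₕ = Nₕ/19863:
  Tier 4: (14984/19863)²·(1−3388/14984)·1061000/3388 = 137.91715
  Tier 2: (1535/19863)²·(1−300/1535)·1115000/300 = 17.858265
  Tier 1: (3344/19863)²·(1−62/3344)·550800/62 = 247.12541
  → Var(ȳ_str) = 402.90083.
Var(ȳ_srs) = (1 − 3750/19863)·1141000/3750 = 246.82318.
deff = 402.90083 / 246.82318 = 1.6323.

1.6323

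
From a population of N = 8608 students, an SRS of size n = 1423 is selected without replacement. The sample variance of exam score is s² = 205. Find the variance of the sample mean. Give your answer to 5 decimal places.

0.12025

Under SRS without replacement, Var(ȳ) = (1 − f)·s²/n with f = n/N = 1423/8608 = 0.16531134.
Var(ȳ) = (1 − 0.16531134)·205/1423 = 0.83468866·0.14406184 = 0.12024679.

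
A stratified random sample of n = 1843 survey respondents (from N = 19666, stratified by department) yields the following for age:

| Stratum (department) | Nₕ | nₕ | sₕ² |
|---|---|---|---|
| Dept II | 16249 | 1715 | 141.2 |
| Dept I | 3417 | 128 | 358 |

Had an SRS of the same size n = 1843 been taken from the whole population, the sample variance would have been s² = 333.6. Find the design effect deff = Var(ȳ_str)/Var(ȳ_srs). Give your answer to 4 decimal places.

0.8019

Var(ȳ_str) = Σ Wₕ²(1−fₕ)sₕ²/nₕ with Wₕ = Nₕ/19666:
  Dept II: (16249/19666)²·(1−1715/16249)·141.2/1715 = 0.050274794
  Dept I: (3417/19666)²·(1−128/3417)·358/128 = 0.081273664
  → Var(ȳ_str) = 0.13154846.
Var(ȳ_srs) = (1 − 1843/19666)·333.6/1843 = 0.16404594.
deff = 0.13154846 / 0.16404594 = 0.8019.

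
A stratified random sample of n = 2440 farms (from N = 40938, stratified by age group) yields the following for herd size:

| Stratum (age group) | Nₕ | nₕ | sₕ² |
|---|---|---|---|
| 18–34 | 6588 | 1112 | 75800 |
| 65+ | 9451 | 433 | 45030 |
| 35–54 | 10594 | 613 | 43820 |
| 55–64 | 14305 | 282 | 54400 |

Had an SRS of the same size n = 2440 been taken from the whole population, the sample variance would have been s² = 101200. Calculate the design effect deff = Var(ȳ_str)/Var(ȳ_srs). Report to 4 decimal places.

0.8809

Var(ȳ_str) = Σ Wₕ²(1−fₕ)sₕ²/nₕ with Wₕ = Nₕ/40938:
  18–34: (6588/40938)²·(1−1112/6588)·75800/1112 = 1.4673314
  65+: (9451/40938)²·(1−433/9451)·45030/433 = 5.2886984
  35–54: (10594/40938)²·(1−613/10594)·43820/613 = 4.5101676
  55–64: (14305/40938)²·(1−282/14305)·54400/282 = 23.090075
  → Var(ȳ_str) = 34.356272.
Var(ȳ_srs) = (1 − 2440/40938)·101200/2440 = 39.003379.
deff = 34.356272 / 39.003379 = 0.8809.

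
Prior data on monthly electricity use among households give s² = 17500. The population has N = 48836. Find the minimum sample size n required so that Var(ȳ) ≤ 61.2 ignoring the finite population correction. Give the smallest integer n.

Without fpc, n₀ = s²/D = 17500/61.2 = 285.9477.
Rounding up, n = 286.

286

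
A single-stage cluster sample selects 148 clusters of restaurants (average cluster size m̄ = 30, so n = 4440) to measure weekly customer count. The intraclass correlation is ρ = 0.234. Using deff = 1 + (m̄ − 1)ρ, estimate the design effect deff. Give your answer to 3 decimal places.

7.786

deff = 1 + (30 − 1)·0.234 = 1 + 6.786 = 7.786.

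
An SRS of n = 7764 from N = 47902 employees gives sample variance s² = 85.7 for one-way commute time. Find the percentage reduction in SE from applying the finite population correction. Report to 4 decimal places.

8.4621

f = n/N = 7764/47902 = 0.16208092.
SE_no-fpc = √(s²/n) = 0.10506248; SE_fpc = √((1−f)s²/n) = 0.096172009.
Ratio = √(1−f) = 0.91537920. Reduction = 100·(1 − 0.91537920) = 8.4621%.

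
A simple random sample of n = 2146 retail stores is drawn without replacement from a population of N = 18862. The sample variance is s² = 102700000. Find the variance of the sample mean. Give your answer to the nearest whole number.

Under SRS without replacement, Var(ȳ) = (1 − f)·s²/n with f = n/N = 2146/18862 = 0.11377372.
Var(ȳ) = (1 − 0.11377372)·102700000/2146 = 0.88622628·47856.477 = 42411.667.

42412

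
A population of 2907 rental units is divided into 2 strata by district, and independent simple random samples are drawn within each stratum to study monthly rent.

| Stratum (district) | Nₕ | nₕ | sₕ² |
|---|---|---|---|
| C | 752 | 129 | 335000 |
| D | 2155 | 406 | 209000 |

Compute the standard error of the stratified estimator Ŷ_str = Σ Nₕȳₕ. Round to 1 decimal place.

56186.2

Var(Ŷ_str) = Σₕ Nₕ²(1 − fₕ)sₕ²/nₕ.
C: 752²·(1 − 129/752)·335000/129 = 1.2166369 × 10^9.
D: 2155²·(1 − 406/2155)·209000/406 = 1.9402484 × 10^9.
Sum = 3.1568853 × 10^9.
SE = √(3.1568853 × 10^9) = 56186.2.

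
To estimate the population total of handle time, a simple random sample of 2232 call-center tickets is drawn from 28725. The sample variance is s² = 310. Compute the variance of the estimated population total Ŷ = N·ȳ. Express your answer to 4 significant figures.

1.057 × 10^8

Var(Ŷ) = N²·Var(ȳ) = N²·(1 − n/N)·s²/n.
f = 2232/28725 = 0.07770235; Var(ȳ) = 0.92229765·310/2232 = 0.1280969.
Var(Ŷ) = 28725² · 0.1280969 = 1.0569603 × 10^8.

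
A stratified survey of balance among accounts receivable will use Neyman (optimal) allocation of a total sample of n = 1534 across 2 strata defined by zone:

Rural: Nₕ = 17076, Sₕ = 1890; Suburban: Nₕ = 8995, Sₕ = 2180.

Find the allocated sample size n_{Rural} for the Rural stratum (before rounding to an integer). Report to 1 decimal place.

Neyman allocation: nₕ = n·NₕSₕ / Σⱼ NⱼSⱼ.
Σ NⱼSⱼ = 17076·1890 + 8995·2180 = 5.188274 × 10^7.
n_{Rural} = 1534·17076·1890 / (5.188274 × 10^7) = 954.2.

954.2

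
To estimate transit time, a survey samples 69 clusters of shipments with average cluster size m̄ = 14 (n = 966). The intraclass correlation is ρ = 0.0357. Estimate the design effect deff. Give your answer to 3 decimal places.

deff = 1 + (14 − 1)·0.0357 = 1 + 0.4641 = 1.4641.

1.464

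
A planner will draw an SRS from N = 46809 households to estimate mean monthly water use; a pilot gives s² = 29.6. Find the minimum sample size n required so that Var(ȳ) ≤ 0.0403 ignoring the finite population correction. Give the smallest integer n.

735

Without fpc, n₀ = s²/D = 29.6/0.0403 = 734.4913.
Rounding up, n = 735.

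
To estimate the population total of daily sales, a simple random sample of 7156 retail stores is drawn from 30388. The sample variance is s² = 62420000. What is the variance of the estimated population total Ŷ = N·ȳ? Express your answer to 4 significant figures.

Var(Ŷ) = N²·Var(ȳ) = N²·(1 − n/N)·s²/n.
f = 7156/30388 = 0.23548769; Var(ȳ) = 0.76451231·62420000/7156 = 6668.6498.
Var(Ŷ) = 30388² · 6668.6498 = 6.1580349 × 10^12.

6.158 × 10^12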